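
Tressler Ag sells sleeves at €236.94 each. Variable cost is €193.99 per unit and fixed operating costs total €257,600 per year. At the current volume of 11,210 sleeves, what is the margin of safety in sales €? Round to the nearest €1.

€1,235,009

Unit CM = price − variable cost = €236.94 − €193.99 = €42.95. Break-even units = €257,600 ÷ €42.95 = 5,997.67; break-even revenue = 5,997.67 × €236.94 = €1,421,088.34.
Current sales = 11,210 × €236.94 = €2,656,097.40.
Margin of safety = €2,656,097.40 − €1,421,088.34 = €1,235,009.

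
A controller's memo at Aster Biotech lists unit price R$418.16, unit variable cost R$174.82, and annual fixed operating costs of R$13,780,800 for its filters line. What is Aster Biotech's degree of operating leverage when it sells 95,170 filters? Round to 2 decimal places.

2.47

Contribution at this volume is 95,170 × R$243.34 = R$23,158,667.80.
Operating income = contribution − fixed costs = R$23,158,667.80 − R$13,780,800 = R$9,377,867.80.
DOL = contribution ÷ EBIT = R$23,158,667.80 ÷ R$9,377,867.80 = 2.4695.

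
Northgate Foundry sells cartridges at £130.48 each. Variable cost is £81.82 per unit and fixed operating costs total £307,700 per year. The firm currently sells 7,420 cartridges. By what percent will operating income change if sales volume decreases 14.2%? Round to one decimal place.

Contribution at this volume is 7,420 × £48.66 = £361,057.20.
Operating income = contribution − fixed costs = £361,057.20 − £307,700 = £53,357.20.
DOL = contribution ÷ EBIT = £361,057.20 ÷ £53,357.20 = 6.7668.
%ΔEBIT = DOL × %ΔSales = 6.7668 × -14.2% = -96.1%.

-96.1%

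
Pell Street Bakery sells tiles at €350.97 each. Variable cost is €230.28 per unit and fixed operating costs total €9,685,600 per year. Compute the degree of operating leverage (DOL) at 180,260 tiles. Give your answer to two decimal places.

1.80

Total contribution margin = 180,260 × €120.69 = €21,755,579.40.
EBIT = €21,755,579.40 − €9,685,600 = €12,069,979.40.
DOL = contribution ÷ EBIT = €21,755,579.40 ÷ €12,069,979.40 = 1.8025.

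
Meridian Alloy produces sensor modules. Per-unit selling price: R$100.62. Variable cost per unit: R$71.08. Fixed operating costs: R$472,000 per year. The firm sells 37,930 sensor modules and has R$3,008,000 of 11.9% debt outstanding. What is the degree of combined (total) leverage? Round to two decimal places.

At 37,930 units, contribution = 37,930 × R$29.54 = R$1,120,452.20.
Subtracting fixed costs: EBIT = R$1,120,452.20 − R$472,000 = R$648,452.20. Interest = R$357,952.00, so EBIT − I = R$290,500.20.
Degree of total leverage = total CM / (EBIT − interest) = R$1,120,452.20 / R$290,500.20 = 3.8570.

3.86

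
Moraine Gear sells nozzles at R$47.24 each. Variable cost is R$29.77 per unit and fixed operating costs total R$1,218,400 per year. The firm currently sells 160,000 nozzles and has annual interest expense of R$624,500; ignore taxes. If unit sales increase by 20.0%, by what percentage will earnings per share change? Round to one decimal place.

+58.7%

At 160,000 units, contribution = 160,000 × R$17.47 = R$2,795,200.00.
Operating income = contribution − fixed costs = R$2,795,200.00 − R$1,218,400 = R$1,576,800.00.
After interest of R$624,500.00, pre-tax earnings = R$952,300.00.
DCL = total CM / (EBIT − I) = R$2,795,200.00 / R$952,300.00 = 2.9352.
EPS therefore changes by 2.9352 × (+20.0%) = +58.7%.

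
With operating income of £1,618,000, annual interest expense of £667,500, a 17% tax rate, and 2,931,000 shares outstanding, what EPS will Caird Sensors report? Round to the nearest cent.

£0.27

Pre-tax income = £1,618,000 − £667,500.00 = £950,500.00.
Net income = £950,500.00 × (1 − 0.17) = £788,915.00.
Per share: £788,915.00 / 2,931,000 shares = £0.27.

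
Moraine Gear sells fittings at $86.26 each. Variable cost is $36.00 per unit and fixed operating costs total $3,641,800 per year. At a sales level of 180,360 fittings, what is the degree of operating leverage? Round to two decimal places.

Contribution at this volume is 180,360 × $50.26 = $9,064,893.60.
Operating income = contribution − fixed costs = $9,064,893.60 − $3,641,800 = $5,423,093.60.
So DOL = total CM / EBIT = $9,064,893.60 / $5,423,093.60 = 1.6715.

1.67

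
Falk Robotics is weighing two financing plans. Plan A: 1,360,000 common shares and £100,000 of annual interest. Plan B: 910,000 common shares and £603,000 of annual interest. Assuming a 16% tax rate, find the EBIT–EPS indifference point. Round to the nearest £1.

At indifference, (EBIT − 100,000)(1 − t)/1,360,000 = (EBIT − 603,000)(1 − t)/910,000.
Cancelling (1 − t) and cross-multiplying: 910,000·(EBIT − 100,000) = 1,360,000·(EBIT − 603,000).
EBIT × (1,360,000 − 910,000) = 603,000 × 1,360,000 − 100,000 × 910,000 = 729,080,000,000, so EBIT = 729,080,000,000 ÷ 450,000 = 1,620,177.78.

£1,620,178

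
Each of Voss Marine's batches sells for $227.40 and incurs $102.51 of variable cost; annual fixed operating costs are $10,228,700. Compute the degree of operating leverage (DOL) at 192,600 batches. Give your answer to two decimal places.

1.74

Total contribution margin = 192,600 × $124.89 = $24,053,814.00.
Operating income = contribution − fixed costs = $24,053,814.00 − $10,228,700 = $13,825,114.00.
So DOL = total CM / EBIT = $24,053,814.00 / $13,825,114.00 = 1.7399.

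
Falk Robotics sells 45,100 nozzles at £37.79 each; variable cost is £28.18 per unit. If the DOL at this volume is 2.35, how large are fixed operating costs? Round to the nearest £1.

£248,981

At 45,100 units, contribution = 45,100 × £9.61 = £433,411.00.
Since DOL = CM ÷ EBIT, EBIT = £433,411.00 ÷ 2.35 = £184,430.21.
Fixed costs = CM − EBIT = £433,411.00 − £184,430.21 = £248,981.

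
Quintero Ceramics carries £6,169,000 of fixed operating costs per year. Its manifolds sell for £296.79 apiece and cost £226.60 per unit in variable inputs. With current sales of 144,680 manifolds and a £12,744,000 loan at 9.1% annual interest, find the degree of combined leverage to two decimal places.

Total contribution margin = 144,680 × £70.19 = £10,155,089.20.
Operating income = contribution − fixed costs = £10,155,089.20 − £6,169,000 = £3,986,089.20. Interest = £1,159,704.00, so EBIT − I = £2,826,385.20.
Degree of total leverage = total CM / (EBIT − interest) = £10,155,089.20 / £2,826,385.20 = 3.5930.

3.59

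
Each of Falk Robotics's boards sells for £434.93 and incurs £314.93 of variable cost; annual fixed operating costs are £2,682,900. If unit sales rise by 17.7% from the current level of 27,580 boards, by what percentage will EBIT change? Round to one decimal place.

+93.5%

Contribution at this volume is 27,580 × £120.00 = £3,309,600.00.
EBIT = £3,309,600.00 − £2,682,900 = £626,700.00.
DOL = contribution ÷ EBIT = £3,309,600.00 ÷ £626,700.00 = 5.2810.
Operating income changes by 5.2810 × +17.7% = +93.5%.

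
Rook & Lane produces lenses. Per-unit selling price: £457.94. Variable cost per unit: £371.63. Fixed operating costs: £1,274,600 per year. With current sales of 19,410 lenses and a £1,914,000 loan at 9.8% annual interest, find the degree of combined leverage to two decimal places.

7.86

At 19,410 units, contribution = 19,410 × £86.31 = £1,675,277.10.
Subtracting fixed costs: EBIT = £1,675,277.10 − £1,274,600 = £400,677.10. Interest = £187,572.00, so EBIT − I = £213,105.10.
Degree of total leverage = total CM / (EBIT − interest) = £1,675,277.10 / £213,105.10 = 7.8613.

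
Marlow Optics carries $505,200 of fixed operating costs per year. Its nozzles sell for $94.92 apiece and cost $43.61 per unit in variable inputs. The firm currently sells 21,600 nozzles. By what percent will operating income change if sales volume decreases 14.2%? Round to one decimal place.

-26.1%

Total contribution margin = 21,600 × $51.31 = $1,108,296.00.
Subtracting fixed costs: EBIT = $1,108,296.00 − $505,200 = $603,096.00.
Degree of operating leverage = $1,108,296.00 / $603,096.00 = 1.8377.
Operating income changes by 1.8377 × -14.2% = -26.1%.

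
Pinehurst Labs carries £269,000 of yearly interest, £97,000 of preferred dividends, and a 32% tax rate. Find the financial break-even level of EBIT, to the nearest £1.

£411,647

Grossing the preferred dividend up to pre-tax terms: £97,000 / (1 − 0.32) = £142,647.06.
Financial break-even EBIT = interest + D_p ÷ (1 − t) = £269,000 + £142,647.06 = £411,647.06.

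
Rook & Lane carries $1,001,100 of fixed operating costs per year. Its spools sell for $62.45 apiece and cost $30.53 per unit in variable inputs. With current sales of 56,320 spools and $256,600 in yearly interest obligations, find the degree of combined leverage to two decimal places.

Contribution at this volume is 56,320 × $31.92 = $1,797,734.40.
EBIT = $1,797,734.40 − $1,001,100 = $796,634.40. Interest = $256,600.00, so EBIT − I = $540,034.40.
Degree of total leverage = total CM / (EBIT − interest) = $1,797,734.40 / $540,034.40 = 3.3289.

3.33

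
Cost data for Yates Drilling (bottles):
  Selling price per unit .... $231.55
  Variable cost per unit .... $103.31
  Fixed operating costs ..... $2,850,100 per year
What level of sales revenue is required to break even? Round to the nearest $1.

CM per unit = $231.55 − $103.31 = $128.24; CM ratio = $128.24 / $231.55 = 0.5538.
Break-even sales = FC ÷ CM ratio = $2,850,100 × $231.55 / $128.24 = $5,146,137.

$5,146,137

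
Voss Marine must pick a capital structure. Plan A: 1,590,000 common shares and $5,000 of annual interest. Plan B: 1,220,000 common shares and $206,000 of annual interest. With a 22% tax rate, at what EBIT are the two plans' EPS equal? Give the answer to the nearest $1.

Set EPS_A = EPS_B: (EBIT − $5,000)(1 − 0.22) ÷ 1,590,000 = (EBIT − $206,000)(1 − 0.22) ÷ 1,220,000.
Cancelling (1 − t) and cross-multiplying: 1,220,000·(EBIT − 5,000) = 1,590,000·(EBIT − 206,000).
EBIT × (1,590,000 − 1,220,000) = 206,000 × 1,590,000 − 5,000 × 1,220,000 = 321,440,000,000, so EBIT = 321,440,000,000 ÷ 370,000 = 868,756.76.

$868,757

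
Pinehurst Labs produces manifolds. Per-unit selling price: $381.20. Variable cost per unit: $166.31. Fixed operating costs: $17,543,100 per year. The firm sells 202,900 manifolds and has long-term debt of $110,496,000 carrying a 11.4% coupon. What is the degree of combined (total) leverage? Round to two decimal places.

3.24

At 202,900 units, contribution = 202,900 × $214.89 = $43,601,181.00.
Operating income = contribution − fixed costs = $43,601,181.00 − $17,543,100 = $26,058,081.00. Interest = $12,596,544.00.
DOL = $43,601,181.00 ÷ $26,058,081.00 = 1.6732; DFL = $26,058,081.00 ÷ $13,461,537.00 = 1.9357.
Combined leverage = 1.6732 × 1.9357 = 3.2388.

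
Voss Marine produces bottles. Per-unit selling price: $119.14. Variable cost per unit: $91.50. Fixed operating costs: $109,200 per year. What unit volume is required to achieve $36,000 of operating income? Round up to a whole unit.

Each unit contributes $119.14 − $91.50 = $27.64.
Required volume = (fixed costs + target profit) ÷ CM = ($109,200 + $36,000) ÷ $27.64 = 5,253.26, so 5,254 bottles.

5,254 bottles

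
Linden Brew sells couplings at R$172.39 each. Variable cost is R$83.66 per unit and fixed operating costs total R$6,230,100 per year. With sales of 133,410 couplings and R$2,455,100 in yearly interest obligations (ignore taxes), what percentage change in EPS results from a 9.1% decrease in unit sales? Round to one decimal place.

At 133,410 units, contribution = 133,410 × R$88.73 = R$11,837,469.30.
EBIT = R$11,837,469.30 − R$6,230,100 = R$5,607,369.30.
Interest = R$2,455,100.00, so EBIT − I = R$3,152,269.30.
Degree of combined leverage = contribution ÷ (EBIT − I) = R$11,837,469.30 ÷ R$3,152,269.30 = 3.7552.
%ΔEPS = DCL × %ΔSales = 3.7552 × -9.1% = -34.2%.

-34.2%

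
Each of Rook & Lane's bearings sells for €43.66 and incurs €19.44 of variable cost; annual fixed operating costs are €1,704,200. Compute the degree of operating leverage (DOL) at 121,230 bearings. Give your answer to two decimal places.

Total contribution margin = 121,230 × €24.22 = €2,936,190.60.
EBIT = €2,936,190.60 − €1,704,200 = €1,231,990.60.
DOL = contribution ÷ EBIT = €2,936,190.60 ÷ €1,231,990.60 = 2.3833.

2.38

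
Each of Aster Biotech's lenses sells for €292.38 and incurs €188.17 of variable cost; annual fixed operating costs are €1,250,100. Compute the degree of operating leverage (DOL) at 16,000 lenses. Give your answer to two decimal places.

Total contribution margin = 16,000 × €104.21 = €1,667,360.00.
Subtracting fixed costs: EBIT = €1,667,360.00 − €1,250,100 = €417,260.00.
DOL = contribution ÷ EBIT = €1,667,360.00 ÷ €417,260.00 = 3.9960.

4.00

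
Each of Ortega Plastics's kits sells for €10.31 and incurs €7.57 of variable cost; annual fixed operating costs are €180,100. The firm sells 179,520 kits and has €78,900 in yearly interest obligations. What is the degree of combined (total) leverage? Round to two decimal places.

Contribution at this volume is 179,520 × €2.74 = €491,884.80.
Subtracting fixed costs: EBIT = €491,884.80 − €180,100 = €311,784.80. Interest = €78,900.00.
DOL = €491,884.80 ÷ €311,784.80 = 1.5776; DFL = €311,784.80 ÷ €232,884.80 = 1.3388.
DCL = DOL × DFL = 1.5776 × 1.3388 = 2.1121.

2.11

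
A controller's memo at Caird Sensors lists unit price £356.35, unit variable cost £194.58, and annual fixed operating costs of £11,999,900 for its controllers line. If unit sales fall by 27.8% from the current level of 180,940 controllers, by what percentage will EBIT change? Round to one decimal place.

-47.1%

Contribution at this volume is 180,940 × £161.77 = £29,270,663.80.
Subtracting fixed costs: EBIT = £29,270,663.80 − £11,999,900 = £17,270,763.80.
Degree of operating leverage = £29,270,663.80 / £17,270,763.80 = 1.6948.
Operating income changes by 1.6948 × -27.8% = -47.1%.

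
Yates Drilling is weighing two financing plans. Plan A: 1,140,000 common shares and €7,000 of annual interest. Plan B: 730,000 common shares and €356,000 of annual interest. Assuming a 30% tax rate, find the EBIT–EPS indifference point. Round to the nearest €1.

Set EPS_A = EPS_B: (EBIT − €7,000)(1 − 0.30) ÷ 1,140,000 = (EBIT − €356,000)(1 − 0.30) ÷ 730,000.
The (1 − t) factor cancels: (EBIT − 7,000) × 730,000 = (EBIT − 356,000) × 1,140,000.
EBIT × (1,140,000 − 730,000) = 356,000 × 1,140,000 − 7,000 × 730,000 = 400,730,000,000, so EBIT = 400,730,000,000 ÷ 410,000 = 977,390.24.

€977,390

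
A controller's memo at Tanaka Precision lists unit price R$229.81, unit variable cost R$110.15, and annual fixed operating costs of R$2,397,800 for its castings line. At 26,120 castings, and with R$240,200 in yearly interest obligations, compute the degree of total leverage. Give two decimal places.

6.41

Contribution at this volume is 26,120 × R$119.66 = R$3,125,519.20.
Subtracting fixed costs: EBIT = R$3,125,519.20 − R$2,397,800 = R$727,719.20. Interest = R$240,200.00.
DOL = R$3,125,519.20 ÷ R$727,719.20 = 4.2950; DFL = R$727,719.20 ÷ R$487,519.20 = 1.4927.
DCL = DOL × DFL = 4.2950 × 1.4927 = 6.4111.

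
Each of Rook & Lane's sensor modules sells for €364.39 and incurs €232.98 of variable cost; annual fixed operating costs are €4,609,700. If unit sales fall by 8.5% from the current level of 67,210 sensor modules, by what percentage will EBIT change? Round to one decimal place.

-17.8%

Contribution at this volume is 67,210 × €131.41 = €8,832,066.10.
EBIT = €8,832,066.10 − €4,609,700 = €4,222,366.10.
DOL = contribution ÷ EBIT = €8,832,066.10 ÷ €4,222,366.10 = 2.0917.
So EBIT moves 2.0917 × (-8.5%) = -17.8%.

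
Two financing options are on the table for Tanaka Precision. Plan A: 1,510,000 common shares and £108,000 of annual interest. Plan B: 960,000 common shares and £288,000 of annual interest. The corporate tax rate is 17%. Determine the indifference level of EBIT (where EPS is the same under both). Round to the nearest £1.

At indifference, (EBIT − 108,000)(1 − t)/1,510,000 = (EBIT − 288,000)(1 − t)/960,000.
The (1 − t) factor cancels: (EBIT − 108,000) × 960,000 = (EBIT − 288,000) × 1,510,000.
EBIT × (1,510,000 − 960,000) = 288,000 × 1,510,000 − 108,000 × 960,000 = 331,200,000,000, so EBIT = 331,200,000,000 ÷ 550,000 = 602,181.82.

£602,182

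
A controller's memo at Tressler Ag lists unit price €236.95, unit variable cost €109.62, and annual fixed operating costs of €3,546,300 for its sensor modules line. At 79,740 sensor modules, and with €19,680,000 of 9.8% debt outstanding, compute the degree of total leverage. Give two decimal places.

2.17

At 79,740 units, contribution = 79,740 × €127.33 = €10,153,294.20.
Subtracting fixed costs: EBIT = €10,153,294.20 − €3,546,300 = €6,606,994.20. Interest = €1,928,640.00.
DOL = €10,153,294.20 ÷ €6,606,994.20 = 1.5367; DFL = €6,606,994.20 ÷ €4,678,354.20 = 1.4122.
Combined leverage = 1.5367 × 1.4122 = 2.1701.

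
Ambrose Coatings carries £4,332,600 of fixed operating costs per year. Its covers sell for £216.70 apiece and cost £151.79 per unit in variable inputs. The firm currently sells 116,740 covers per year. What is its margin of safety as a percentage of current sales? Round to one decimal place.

42.8%

Contribution margin per unit = £216.70 − £151.79 = £64.91. Break-even units = £4,332,600 ÷ £64.91 = 66,747.80; break-even revenue = 66,747.80 × £216.70 = £14,464,249.27.
Current sales = 116,740 × £216.70 = £25,297,558.00.
Margin of safety = (£25,297,558.00 − £14,464,249.27) ÷ £25,297,558.00 = 42.8%.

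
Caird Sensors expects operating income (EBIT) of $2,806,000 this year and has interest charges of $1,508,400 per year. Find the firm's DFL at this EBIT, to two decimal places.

Annual interest charges come to $1,508,400.00.
Degree of financial leverage = EBIT / (EBIT − interest) = $2,806,000 / $1,297,600.00 = 2.1625.

2.16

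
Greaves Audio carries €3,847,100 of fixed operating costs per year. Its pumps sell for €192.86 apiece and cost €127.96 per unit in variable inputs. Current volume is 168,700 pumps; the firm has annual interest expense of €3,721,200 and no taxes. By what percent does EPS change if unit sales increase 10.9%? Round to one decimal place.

+35.3%

Total contribution margin = 168,700 × €64.90 = €10,948,630.00.
Operating income = contribution − fixed costs = €10,948,630.00 − €3,847,100 = €7,101,530.00.
Interest = €3,721,200.00, so EBIT − I = €3,380,330.00.
Degree of combined leverage = contribution ÷ (EBIT − I) = €10,948,630.00 ÷ €3,380,330.00 = 3.2389.
%ΔEPS = DCL × %ΔSales = 3.2389 × +10.9% = +35.3%.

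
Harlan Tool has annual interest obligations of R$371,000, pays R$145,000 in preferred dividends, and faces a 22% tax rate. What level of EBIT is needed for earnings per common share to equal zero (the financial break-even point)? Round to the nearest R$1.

Grossing the preferred dividend up to pre-tax terms: R$145,000 / (1 − 0.22) = R$185,897.44.
EPS = 0 when EBIT covers interest plus the pre-tax preferred burden: R$371,000 + R$185,897.44 = R$556,897.44.

R$556,897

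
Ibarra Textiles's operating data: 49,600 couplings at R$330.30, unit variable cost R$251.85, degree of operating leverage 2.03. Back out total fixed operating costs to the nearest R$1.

R$1,974,312

Contribution at this volume is 49,600 × R$78.45 = R$3,891,120.00.
Since DOL = CM ÷ EBIT, EBIT = R$3,891,120.00 ÷ 2.03 = R$1,916,807.88.
Fixed costs = CM − EBIT = R$3,891,120.00 − R$1,916,807.88 = R$1,974,312.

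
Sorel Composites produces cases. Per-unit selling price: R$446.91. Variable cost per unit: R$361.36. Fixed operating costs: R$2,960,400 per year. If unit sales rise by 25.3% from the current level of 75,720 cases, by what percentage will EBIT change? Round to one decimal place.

Contribution at this volume is 75,720 × R$85.55 = R$6,477,846.00.
EBIT = R$6,477,846.00 − R$2,960,400 = R$3,517,446.00.
DOL = contribution ÷ EBIT = R$6,477,846.00 ÷ R$3,517,446.00 = 1.8416.
Operating income changes by 1.8416 × +25.3% = +46.6%.

+46.6%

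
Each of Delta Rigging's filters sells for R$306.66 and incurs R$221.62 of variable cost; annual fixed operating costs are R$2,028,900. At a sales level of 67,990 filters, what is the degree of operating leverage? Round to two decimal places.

1.54

Total contribution margin = 67,990 × R$85.04 = R$5,781,869.60.
Subtracting fixed costs: EBIT = R$5,781,869.60 − R$2,028,900 = R$3,752,969.60.
So DOL = total CM / EBIT = R$5,781,869.60 / R$3,752,969.60 = 1.5406.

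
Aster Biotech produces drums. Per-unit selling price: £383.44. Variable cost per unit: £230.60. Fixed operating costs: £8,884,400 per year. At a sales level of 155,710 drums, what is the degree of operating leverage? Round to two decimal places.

At 155,710 units, contribution = 155,710 × £152.84 = £23,798,716.40.
EBIT = £23,798,716.40 − £8,884,400 = £14,914,316.40.
DOL = contribution ÷ EBIT = £23,798,716.40 ÷ £14,914,316.40 = 1.5957.

1.60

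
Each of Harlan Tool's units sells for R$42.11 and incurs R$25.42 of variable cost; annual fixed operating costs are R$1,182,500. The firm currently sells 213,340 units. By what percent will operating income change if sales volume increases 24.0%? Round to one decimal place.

+35.9%

Total contribution margin = 213,340 × R$16.69 = R$3,560,644.60.
Subtracting fixed costs: EBIT = R$3,560,644.60 − R$1,182,500 = R$2,378,144.60.
DOL = contribution ÷ EBIT = R$3,560,644.60 ÷ R$2,378,144.60 = 1.4972.
Operating income changes by 1.4972 × +24.0% = +35.9%.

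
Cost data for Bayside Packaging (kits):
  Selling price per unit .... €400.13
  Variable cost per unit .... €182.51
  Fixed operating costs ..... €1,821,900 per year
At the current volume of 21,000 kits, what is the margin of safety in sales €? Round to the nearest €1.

Unit CM = price − variable cost = €400.13 − €182.51 = €217.62. Break-even units = €1,821,900 ÷ €217.62 = 8,371.93; break-even revenue = 8,371.93 × €400.13 = €3,349,861.44.
Current sales = 21,000 × €400.13 = €8,402,730.00.
Margin of safety = €8,402,730.00 − €3,349,861.44 = €5,052,869.

€5,052,869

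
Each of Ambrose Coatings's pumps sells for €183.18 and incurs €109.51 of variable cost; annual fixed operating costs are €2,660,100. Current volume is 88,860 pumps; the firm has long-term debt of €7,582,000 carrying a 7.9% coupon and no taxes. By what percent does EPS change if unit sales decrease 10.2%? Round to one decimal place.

-20.3%

Contribution at this volume is 88,860 × €73.67 = €6,546,316.20.
EBIT = €6,546,316.20 − €2,660,100 = €3,886,216.20.
After interest of €598,978.00, pre-tax earnings = €3,287,238.20.
DCL = total CM / (EBIT − I) = €6,546,316.20 / €3,287,238.20 = 1.9914.
%ΔEPS = DCL × %ΔSales = 1.9914 × -10.2% = -20.3%.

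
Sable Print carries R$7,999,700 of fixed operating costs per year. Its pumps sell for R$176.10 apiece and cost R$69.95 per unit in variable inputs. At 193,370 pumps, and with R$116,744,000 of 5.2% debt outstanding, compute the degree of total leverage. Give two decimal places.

3.18

At 193,370 units, contribution = 193,370 × R$106.15 = R$20,526,225.50.
EBIT = R$20,526,225.50 − R$7,999,700 = R$12,526,525.50. Interest = R$6,070,688.00.
DOL = R$20,526,225.50 ÷ R$12,526,525.50 = 1.6386; DFL = R$12,526,525.50 ÷ R$6,455,837.50 = 1.9403.
DCL = DOL × DFL = 1.6386 × 1.9403 = 3.1794.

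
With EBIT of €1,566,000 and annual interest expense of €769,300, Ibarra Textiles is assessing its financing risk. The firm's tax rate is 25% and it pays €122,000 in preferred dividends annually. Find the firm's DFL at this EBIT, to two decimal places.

Interest = €769,300.00.
Pre-tax preferred-dividend burden = €122,000 ÷ (1 − 0.25) = €162,666.67.
DFL = EBIT ÷ [EBIT − I − D_p/(1−t)] = €1,566,000 ÷ [€1,566,000 − €769,300.00 − €162,666.67] = €1,566,000 ÷ €634,033.33 = 2.4699.

2.47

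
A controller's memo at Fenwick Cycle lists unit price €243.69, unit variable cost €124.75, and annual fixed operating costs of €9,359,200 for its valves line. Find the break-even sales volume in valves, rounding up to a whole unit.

Contribution margin per unit = €243.69 − €124.75 = €118.94.
Units to break even: €9,359,200 ÷ €118.94 = 78,688.41, rounded up to 78,689.

78,689 valves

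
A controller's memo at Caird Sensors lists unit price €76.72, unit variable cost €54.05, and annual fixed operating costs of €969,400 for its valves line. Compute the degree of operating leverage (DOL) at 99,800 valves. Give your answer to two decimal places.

At 99,800 units, contribution = 99,800 × €22.67 = €2,262,466.00.
EBIT = €2,262,466.00 − €969,400 = €1,293,066.00.
Degree of operating leverage = €2,262,466.00 / €1,293,066.00 = 1.7497.

1.75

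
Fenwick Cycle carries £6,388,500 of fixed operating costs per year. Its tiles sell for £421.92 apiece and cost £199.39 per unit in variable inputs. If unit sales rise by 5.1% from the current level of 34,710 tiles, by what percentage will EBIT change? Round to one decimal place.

Total contribution margin = 34,710 × £222.53 = £7,724,016.30.
Subtracting fixed costs: EBIT = £7,724,016.30 − £6,388,500 = £1,335,516.30.
DOL = contribution ÷ EBIT = £7,724,016.30 ÷ £1,335,516.30 = 5.7835.
%ΔEBIT = DOL × %ΔSales = 5.7835 × +5.1% = +29.5%.

+29.5%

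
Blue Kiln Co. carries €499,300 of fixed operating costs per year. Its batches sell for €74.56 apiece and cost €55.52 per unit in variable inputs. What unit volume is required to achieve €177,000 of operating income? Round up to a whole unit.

35,520 batches

Contribution margin per unit = €74.56 − €55.52 = €19.04.
Units = (FC + target) / CM = (€499,300 + €177,000) / €19.04 = 35,519.96, so 35,520 batches.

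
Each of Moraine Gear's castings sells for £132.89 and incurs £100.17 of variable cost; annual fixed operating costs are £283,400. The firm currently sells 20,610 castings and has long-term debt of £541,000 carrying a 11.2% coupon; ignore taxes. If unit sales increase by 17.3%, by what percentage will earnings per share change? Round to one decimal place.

+35.3%

Contribution at this volume is 20,610 × £32.72 = £674,359.20.
Subtracting fixed costs: EBIT = £674,359.20 − £283,400 = £390,959.20.
Interest = £60,592.00, so EBIT − I = £330,367.20.
Degree of combined leverage = contribution ÷ (EBIT − I) = £674,359.20 ÷ £330,367.20 = 2.0412.
%ΔEPS = DCL × %ΔSales = 2.0412 × +17.3% = +35.3%.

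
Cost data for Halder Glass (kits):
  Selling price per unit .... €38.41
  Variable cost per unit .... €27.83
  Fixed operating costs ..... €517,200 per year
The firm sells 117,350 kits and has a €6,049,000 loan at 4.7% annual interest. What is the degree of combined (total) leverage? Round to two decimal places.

At 117,350 units, contribution = 117,350 × €10.58 = €1,241,563.00.
EBIT = €1,241,563.00 − €517,200 = €724,363.00. Interest = €284,303.00, so EBIT − I = €440,060.00.
Degree of total leverage = total CM / (EBIT − interest) = €1,241,563.00 / €440,060.00 = 2.8213.

2.82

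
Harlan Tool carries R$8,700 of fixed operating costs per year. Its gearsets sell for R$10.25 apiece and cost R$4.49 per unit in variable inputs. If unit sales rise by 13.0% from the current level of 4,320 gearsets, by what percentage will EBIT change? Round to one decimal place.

+20.0%

Total contribution margin = 4,320 × R$5.76 = R$24,883.20.
Subtracting fixed costs: EBIT = R$24,883.20 − R$8,700 = R$16,183.20.
DOL = contribution ÷ EBIT = R$24,883.20 ÷ R$16,183.20 = 1.5376.
Operating income changes by 1.5376 × +13.0% = +20.0%.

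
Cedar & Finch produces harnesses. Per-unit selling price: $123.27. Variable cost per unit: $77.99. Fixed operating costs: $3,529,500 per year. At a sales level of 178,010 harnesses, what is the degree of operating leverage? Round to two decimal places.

1.78

At 178,010 units, contribution = 178,010 × $45.28 = $8,060,292.80.
EBIT = $8,060,292.80 − $3,529,500 = $4,530,792.80.
So DOL = total CM / EBIT = $8,060,292.80 / $4,530,792.80 = 1.7790.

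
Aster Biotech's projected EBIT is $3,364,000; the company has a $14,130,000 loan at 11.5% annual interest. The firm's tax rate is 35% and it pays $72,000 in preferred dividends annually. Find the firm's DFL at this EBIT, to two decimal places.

Interest = $1,624,950.00.
Preferred dividends grossed up pre-tax: $72,000 / (1 − 0.35) = $110,769.23.
DFL = EBIT ÷ [EBIT − I − D_p/(1−t)] = $3,364,000 ÷ [$3,364,000 − $1,624,950.00 − $110,769.23] = $3,364,000 ÷ $1,628,280.77 = 2.0660.

2.07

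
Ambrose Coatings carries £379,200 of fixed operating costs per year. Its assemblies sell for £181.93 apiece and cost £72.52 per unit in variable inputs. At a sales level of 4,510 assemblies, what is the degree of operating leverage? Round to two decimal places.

Contribution at this volume is 4,510 × £109.41 = £493,439.10.
EBIT = £493,439.10 − £379,200 = £114,239.10.
Degree of operating leverage = £493,439.10 / £114,239.10 = 4.3194.

4.32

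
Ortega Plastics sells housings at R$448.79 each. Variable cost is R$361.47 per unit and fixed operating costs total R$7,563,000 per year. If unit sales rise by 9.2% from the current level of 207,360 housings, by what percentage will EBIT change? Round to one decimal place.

+15.8%

Contribution at this volume is 207,360 × R$87.32 = R$18,106,675.20.
Subtracting fixed costs: EBIT = R$18,106,675.20 − R$7,563,000 = R$10,543,675.20.
Degree of operating leverage = R$18,106,675.20 / R$10,543,675.20 = 1.7173.
Operating income changes by 1.7173 × +9.2% = +15.8%.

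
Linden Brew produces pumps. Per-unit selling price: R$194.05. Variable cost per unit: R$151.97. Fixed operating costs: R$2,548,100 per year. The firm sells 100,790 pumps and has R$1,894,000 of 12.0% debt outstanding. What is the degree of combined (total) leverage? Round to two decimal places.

2.89

Total contribution margin = 100,790 × R$42.08 = R$4,241,243.20.
Operating income = contribution − fixed costs = R$4,241,243.20 − R$2,548,100 = R$1,693,143.20. Interest = R$227,280.00.
DOL = R$4,241,243.20 ÷ R$1,693,143.20 = 2.5050; DFL = R$1,693,143.20 ÷ R$1,465,863.20 = 1.1550.
DCL = DOL × DFL = 2.5050 × 1.1550 = 2.8933.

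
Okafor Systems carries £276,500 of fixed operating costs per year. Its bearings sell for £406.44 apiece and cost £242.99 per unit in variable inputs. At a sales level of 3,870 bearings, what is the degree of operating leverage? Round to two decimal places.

At 3,870 units, contribution = 3,870 × £163.45 = £632,551.50.
Subtracting fixed costs: EBIT = £632,551.50 − £276,500 = £356,051.50.
So DOL = total CM / EBIT = £632,551.50 / £356,051.50 = 1.7766.

1.78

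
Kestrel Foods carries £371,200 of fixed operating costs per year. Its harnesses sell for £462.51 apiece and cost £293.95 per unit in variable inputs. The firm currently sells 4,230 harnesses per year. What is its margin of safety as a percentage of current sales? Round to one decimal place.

Unit CM = price − variable cost = £462.51 − £293.95 = £168.56. Break-even units = £371,200 ÷ £168.56 = 2,202.18; break-even revenue = 2,202.18 × £462.51 = £1,018,531.75.
Current sales = 4,230 × £462.51 = £1,956,417.30.
Margin of safety = (£1,956,417.30 − £1,018,531.75) ÷ £1,956,417.30 = 47.9%.

47.9%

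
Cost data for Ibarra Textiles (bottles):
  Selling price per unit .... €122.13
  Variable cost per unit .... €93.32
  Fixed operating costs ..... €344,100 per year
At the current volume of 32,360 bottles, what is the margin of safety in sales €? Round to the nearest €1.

Unit CM = price − variable cost = €122.13 − €93.32 = €28.81. Break-even units = €344,100 ÷ €28.81 = 11,943.77; break-even revenue = 11,943.77 × €122.13 = €1,458,692.57.
Actual sales revenue = 32,360 × €122.13 = €3,952,126.80.
Margin of safety = €3,952,126.80 − €1,458,692.57 = €2,493,434.

€2,493,434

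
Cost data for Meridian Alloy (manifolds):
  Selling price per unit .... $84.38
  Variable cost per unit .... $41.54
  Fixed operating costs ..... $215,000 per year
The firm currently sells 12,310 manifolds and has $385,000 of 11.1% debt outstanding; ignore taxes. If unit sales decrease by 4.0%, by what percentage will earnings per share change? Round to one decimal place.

Total contribution margin = 12,310 × $42.84 = $527,360.40.
EBIT = $527,360.40 − $215,000 = $312,360.40.
Interest = $42,735.00, so EBIT − I = $269,625.40.
Degree of combined leverage = contribution ÷ (EBIT − I) = $527,360.40 ÷ $269,625.40 = 1.9559.
%ΔEPS = DCL × %ΔSales = 1.9559 × -4.0% = -7.8%.

-7.8%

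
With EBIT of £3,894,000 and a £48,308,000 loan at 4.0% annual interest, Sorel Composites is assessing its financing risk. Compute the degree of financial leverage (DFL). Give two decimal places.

Annual interest charges come to £1,932,320.00.
Degree of financial leverage = EBIT / (EBIT − interest) = £3,894,000 / £1,961,680.00 = 1.9850.

1.99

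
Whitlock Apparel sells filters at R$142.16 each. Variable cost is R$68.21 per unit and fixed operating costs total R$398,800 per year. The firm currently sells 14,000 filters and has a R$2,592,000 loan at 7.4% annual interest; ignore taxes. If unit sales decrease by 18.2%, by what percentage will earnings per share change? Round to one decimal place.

-42.4%

Total contribution margin = 14,000 × R$73.95 = R$1,035,300.00.
Subtracting fixed costs: EBIT = R$1,035,300.00 − R$398,800 = R$636,500.00.
Interest = R$191,808.00, so EBIT − I = R$444,692.00.
DCL = total CM / (EBIT − I) = R$1,035,300.00 / R$444,692.00 = 2.3281.
%ΔEPS = DCL × %ΔSales = 2.3281 × -18.2% = -42.4%.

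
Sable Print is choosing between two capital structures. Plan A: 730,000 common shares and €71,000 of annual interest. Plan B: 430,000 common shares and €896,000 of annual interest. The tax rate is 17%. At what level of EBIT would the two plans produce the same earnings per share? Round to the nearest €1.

At indifference, (EBIT − 71,000)(1 − t)/730,000 = (EBIT − 896,000)(1 − t)/430,000.
Cancelling (1 − t) and cross-multiplying: 430,000·(EBIT − 71,000) = 730,000·(EBIT − 896,000).
EBIT × (730,000 − 430,000) = 896,000 × 730,000 − 71,000 × 430,000 = 623,550,000,000, so EBIT = 623,550,000,000 ÷ 300,000 = 2,078,500.00.

€2,078,500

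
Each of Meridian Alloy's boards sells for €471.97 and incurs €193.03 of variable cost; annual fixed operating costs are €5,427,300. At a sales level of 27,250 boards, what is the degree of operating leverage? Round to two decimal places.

3.50

Total contribution margin = 27,250 × €278.94 = €7,601,115.00.
EBIT = €7,601,115.00 − €5,427,300 = €2,173,815.00.
Degree of operating leverage = €7,601,115.00 / €2,173,815.00 = 3.4967.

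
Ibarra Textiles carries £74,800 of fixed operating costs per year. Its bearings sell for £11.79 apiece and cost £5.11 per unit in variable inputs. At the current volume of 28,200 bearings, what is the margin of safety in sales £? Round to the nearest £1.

Each unit contributes £11.79 − £5.11 = £6.68. Break-even units = £74,800 ÷ £6.68 = 11,197.60; break-even revenue = 11,197.60 × £11.79 = £132,019.76.
Current sales = 28,200 × £11.79 = £332,478.00.
Margin of safety = £332,478.00 − £132,019.76 = £200,458.

£200,458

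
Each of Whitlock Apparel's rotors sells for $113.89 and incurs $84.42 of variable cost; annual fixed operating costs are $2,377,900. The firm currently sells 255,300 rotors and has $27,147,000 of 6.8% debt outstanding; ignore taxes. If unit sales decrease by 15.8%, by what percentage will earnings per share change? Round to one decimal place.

Total contribution margin = 255,300 × $29.47 = $7,523,691.00.
Operating income = contribution − fixed costs = $7,523,691.00 − $2,377,900 = $5,145,791.00.
Interest = $1,845,996.00, so EBIT − I = $3,299,795.00.
DCL = total CM / (EBIT − I) = $7,523,691.00 / $3,299,795.00 = 2.2800.
EPS therefore changes by 2.2800 × (-15.8%) = -36.0%.

-36.0%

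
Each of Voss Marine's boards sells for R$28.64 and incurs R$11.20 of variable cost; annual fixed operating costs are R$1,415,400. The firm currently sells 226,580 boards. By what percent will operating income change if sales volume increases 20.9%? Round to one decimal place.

At 226,580 units, contribution = 226,580 × R$17.44 = R$3,951,555.20.
Subtracting fixed costs: EBIT = R$3,951,555.20 − R$1,415,400 = R$2,536,155.20.
So DOL = total CM / EBIT = R$3,951,555.20 / R$2,536,155.20 = 1.5581.
So EBIT moves 1.5581 × (+20.9%) = +32.6%.

+32.6%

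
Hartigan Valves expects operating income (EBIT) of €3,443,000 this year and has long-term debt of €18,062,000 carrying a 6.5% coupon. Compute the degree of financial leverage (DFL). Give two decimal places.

1.52

Interest = €1,174,030.00.
Degree of financial leverage = EBIT / (EBIT − interest) = €3,443,000 / €2,268,970.00 = 1.5174.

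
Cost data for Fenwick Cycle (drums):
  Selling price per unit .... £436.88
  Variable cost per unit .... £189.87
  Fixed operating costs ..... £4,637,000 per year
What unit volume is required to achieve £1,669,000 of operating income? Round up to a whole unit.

Unit CM = price − variable cost = £436.88 − £189.87 = £247.01.
Units = (FC + target) / CM = (£4,637,000 + £1,669,000) / £247.01 = 25,529.33, so 25,530 drums.

25,530 drums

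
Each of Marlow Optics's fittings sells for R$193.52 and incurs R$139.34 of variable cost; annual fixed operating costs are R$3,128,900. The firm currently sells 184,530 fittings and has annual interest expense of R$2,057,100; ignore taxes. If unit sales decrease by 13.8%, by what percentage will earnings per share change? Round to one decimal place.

-28.7%

At 184,530 units, contribution = 184,530 × R$54.18 = R$9,997,835.40.
Operating income = contribution − fixed costs = R$9,997,835.40 − R$3,128,900 = R$6,868,935.40.
After interest of R$2,057,100.00, pre-tax earnings = R$4,811,835.40.
DCL = total CM / (EBIT − I) = R$9,997,835.40 / R$4,811,835.40 = 2.0778.
EPS therefore changes by 2.0778 × (-13.8%) = -28.7%.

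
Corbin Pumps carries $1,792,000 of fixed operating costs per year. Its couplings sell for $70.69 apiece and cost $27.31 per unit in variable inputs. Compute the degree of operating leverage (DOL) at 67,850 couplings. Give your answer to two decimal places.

Contribution at this volume is 67,850 × $43.38 = $2,943,333.00.
EBIT = $2,943,333.00 − $1,792,000 = $1,151,333.00.
So DOL = total CM / EBIT = $2,943,333.00 / $1,151,333.00 = 2.5565.

2.56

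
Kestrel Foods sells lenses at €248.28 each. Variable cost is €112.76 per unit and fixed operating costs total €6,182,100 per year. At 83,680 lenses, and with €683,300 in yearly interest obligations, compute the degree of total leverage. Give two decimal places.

2.53

Contribution at this volume is 83,680 × €135.52 = €11,340,313.60.
Operating income = contribution − fixed costs = €11,340,313.60 − €6,182,100 = €5,158,213.60. Interest = €683,300.00, so EBIT − I = €4,474,913.60.
DCL = contribution ÷ (EBIT − I) = €11,340,313.60 ÷ €4,474,913.60 = 2.5342.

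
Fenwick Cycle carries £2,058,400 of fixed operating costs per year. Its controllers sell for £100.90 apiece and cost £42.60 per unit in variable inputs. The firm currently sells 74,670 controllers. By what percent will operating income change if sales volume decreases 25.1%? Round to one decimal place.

At 74,670 units, contribution = 74,670 × £58.30 = £4,353,261.00.
Operating income = contribution − fixed costs = £4,353,261.00 − £2,058,400 = £2,294,861.00.
DOL = contribution ÷ EBIT = £4,353,261.00 ÷ £2,294,861.00 = 1.8970.
Operating income changes by 1.8970 × -25.1% = -47.6%.

-47.6%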